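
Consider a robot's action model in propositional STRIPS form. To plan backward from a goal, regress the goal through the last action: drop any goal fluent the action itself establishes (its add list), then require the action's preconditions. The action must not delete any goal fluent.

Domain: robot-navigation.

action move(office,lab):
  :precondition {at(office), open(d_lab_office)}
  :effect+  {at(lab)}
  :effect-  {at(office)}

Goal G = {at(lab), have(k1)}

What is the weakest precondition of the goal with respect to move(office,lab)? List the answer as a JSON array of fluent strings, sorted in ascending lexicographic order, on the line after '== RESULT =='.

Regress:
  G ∩ del = {}  (empty — regression defined)
  G \ add = {at(lab), have(k1)} \ {at(lab)} = {have(k1)}
  ∪ pre   = {have(k1)} ∪ {at(office), open(d_lab_office)}
          = {at(office), have(k1), open(d_lab_office)}

== RESULT ==
["at(office)", "have(k1)", "open(d_lab_office)"]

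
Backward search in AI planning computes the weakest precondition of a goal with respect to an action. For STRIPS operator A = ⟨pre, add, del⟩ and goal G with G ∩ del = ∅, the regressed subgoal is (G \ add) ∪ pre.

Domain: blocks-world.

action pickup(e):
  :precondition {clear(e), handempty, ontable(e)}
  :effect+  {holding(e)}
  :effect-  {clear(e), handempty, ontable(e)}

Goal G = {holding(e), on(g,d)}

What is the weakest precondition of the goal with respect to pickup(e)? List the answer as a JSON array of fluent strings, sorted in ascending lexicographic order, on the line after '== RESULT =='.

Regress:
  G ∩ del = {}  (empty — regression defined)
  G \ add = {holding(e), on(g,d)} \ {holding(e)} = {on(g,d)}
  ∪ pre   = {on(g,d)} ∪ {clear(e), handempty, ontable(e)}
          = {clear(e), handempty, on(g,d), ontable(e)}

== RESULT ==
["clear(e)", "handempty", "on(g,d)", "ontable(e)"]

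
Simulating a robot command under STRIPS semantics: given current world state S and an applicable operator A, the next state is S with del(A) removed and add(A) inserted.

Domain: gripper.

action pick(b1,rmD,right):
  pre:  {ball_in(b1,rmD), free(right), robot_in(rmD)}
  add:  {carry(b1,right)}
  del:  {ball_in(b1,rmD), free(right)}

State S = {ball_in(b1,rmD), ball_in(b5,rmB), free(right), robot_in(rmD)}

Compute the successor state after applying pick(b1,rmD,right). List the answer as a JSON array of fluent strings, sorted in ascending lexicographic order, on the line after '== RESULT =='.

Compute (S \ del) ∪ add:
  pre ⊆ S: {ball_in(b1,rmD), free(right), robot_in(rmD)} ⊆ S  — applicable
  S \ del = {ball_in(b5,rmB), robot_in(rmD)}
  ∪ add   = {ball_in(b5,rmB), carry(b1,right), robot_in(rmD)}

== RESULT ==
["ball_in(b5,rmB)", "carry(b1,right)", "robot_in(rmD)"]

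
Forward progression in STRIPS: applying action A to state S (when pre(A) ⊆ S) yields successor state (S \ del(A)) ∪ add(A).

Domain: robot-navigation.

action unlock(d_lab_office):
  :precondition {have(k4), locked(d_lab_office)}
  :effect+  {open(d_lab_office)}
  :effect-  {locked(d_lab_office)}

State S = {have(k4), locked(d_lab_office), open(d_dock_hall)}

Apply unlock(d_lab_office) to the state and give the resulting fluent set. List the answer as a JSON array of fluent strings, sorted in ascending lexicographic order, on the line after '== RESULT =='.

Compute (S \ del) ∪ add:
  pre ⊆ S: {have(k4), locked(d_lab_office)} ⊆ S  — applicable
  S \ del = {have(k4), open(d_dock_hall)}
  ∪ add   = {have(k4), open(d_dock_hall), open(d_lab_office)}

== RESULT ==
["have(k4)", "open(d_dock_hall)", "open(d_lab_office)"]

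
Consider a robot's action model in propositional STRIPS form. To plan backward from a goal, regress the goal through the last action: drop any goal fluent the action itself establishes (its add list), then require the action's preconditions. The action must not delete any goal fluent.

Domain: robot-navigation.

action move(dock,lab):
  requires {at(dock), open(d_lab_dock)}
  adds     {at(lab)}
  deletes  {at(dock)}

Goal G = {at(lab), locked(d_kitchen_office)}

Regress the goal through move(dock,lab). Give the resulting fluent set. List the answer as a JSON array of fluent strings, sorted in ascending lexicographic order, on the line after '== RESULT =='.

Regress:
  G ∩ del = {}  (empty — regression defined)
  G \ add = {at(lab), locked(d_kitchen_office)} \ {at(lab)} = {locked(d_kitchen_office)}
  ∪ pre   = {locked(d_kitchen_office)} ∪ {at(dock), open(d_lab_dock)}
          = {at(dock), locked(d_kitchen_office), open(d_lab_dock)}

== RESULT ==
["at(dock)", "locked(d_kitchen_office)", "open(d_lab_dock)"]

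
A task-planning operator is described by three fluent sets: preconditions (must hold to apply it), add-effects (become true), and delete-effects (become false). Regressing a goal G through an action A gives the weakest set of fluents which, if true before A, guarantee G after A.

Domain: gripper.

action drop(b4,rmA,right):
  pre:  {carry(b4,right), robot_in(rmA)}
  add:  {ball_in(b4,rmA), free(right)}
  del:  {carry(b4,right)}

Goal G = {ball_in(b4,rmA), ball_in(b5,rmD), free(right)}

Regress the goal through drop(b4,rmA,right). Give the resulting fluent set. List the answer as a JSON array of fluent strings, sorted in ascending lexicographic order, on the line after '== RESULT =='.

Regress:
  G ∩ del = {}  (empty — regression defined)
  G \ add = {ball_in(b4,rmA), ball_in(b5,rmD), free(right)} \ {ball_in(b4,rmA), free(right)} = {ball_in(b5,rmD)}
  ∪ pre   = {ball_in(b5,rmD)} ∪ {carry(b4,right), robot_in(rmA)}
          = {ball_in(b5,rmD), carry(b4,right), robot_in(rmA)}

== RESULT ==
["ball_in(b5,rmD)", "carry(b4,right)", "robot_in(rmA)"]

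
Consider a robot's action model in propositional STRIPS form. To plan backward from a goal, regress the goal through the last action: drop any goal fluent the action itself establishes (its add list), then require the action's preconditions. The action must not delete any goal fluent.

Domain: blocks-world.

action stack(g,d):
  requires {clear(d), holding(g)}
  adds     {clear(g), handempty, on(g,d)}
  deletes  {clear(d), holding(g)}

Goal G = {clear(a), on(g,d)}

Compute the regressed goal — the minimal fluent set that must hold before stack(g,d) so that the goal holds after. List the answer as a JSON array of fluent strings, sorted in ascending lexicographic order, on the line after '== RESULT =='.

Compute (G \ add) ∪ pre:
  G ∩ del = {}  (empty — regression defined)
  G \ add = {clear(a), on(g,d)} \ {clear(g), handempty, on(g,d)} = {clear(a)}
  ∪ pre   = {clear(a)} ∪ {clear(d), holding(g)}
          = {clear(a), clear(d), holding(g)}

== RESULT ==
["clear(a)", "clear(d)", "holding(g)"]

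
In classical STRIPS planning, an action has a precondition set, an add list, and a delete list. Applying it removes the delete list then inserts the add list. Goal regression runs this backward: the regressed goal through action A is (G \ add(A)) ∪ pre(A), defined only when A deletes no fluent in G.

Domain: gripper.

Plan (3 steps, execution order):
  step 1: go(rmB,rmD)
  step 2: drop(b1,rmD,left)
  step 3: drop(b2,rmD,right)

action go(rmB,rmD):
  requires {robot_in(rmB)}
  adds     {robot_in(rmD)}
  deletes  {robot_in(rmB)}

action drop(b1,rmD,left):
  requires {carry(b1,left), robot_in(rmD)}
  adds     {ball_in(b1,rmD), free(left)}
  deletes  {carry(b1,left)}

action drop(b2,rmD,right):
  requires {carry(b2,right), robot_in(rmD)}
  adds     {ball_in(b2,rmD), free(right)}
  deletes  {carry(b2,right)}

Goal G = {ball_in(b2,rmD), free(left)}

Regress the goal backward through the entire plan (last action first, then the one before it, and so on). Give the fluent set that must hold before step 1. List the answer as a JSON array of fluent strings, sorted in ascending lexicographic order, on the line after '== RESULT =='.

Work backward from the goal:
  through step 3 (drop(b2,rmD,right)): drop {ball_in(b2,rmD)}, keep {free(left)}, require {carry(b2,right), robot_in(rmD)}
    → {carry(b2,right), free(left), robot_in(rmD)}
  through step 2 (drop(b1,rmD,left)): drop {free(left)}, keep {carry(b2,right), robot_in(rmD)}, require {carry(b1,left), robot_in(rmD)}
    → {carry(b1,left), carry(b2,right), robot_in(rmD)}
  through step 1 (go(rmB,rmD)): drop {robot_in(rmD)}, keep {carry(b1,left), carry(b2,right)}, require {robot_in(rmB)}
    → {carry(b1,left), carry(b2,right), robot_in(rmB)}

== RESULT ==
["carry(b1,left)", "carry(b2,right)", "robot_in(rmB)"]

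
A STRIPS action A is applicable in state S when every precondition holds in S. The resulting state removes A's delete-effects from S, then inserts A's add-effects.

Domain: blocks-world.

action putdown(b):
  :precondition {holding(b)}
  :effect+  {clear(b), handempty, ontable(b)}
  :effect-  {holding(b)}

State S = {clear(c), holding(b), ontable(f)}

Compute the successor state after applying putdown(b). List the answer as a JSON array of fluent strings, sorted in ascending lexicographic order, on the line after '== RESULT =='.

Compute (S \ del) ∪ add:
  pre ⊆ S: {holding(b)} ⊆ S  — applicable
  S \ del = {clear(c), ontable(f)}
  ∪ add   = {clear(b), clear(c), handempty, ontable(b), ontable(f)}

== RESULT ==
["clear(b)", "clear(c)", "handempty", "ontable(b)", "ontable(f)"]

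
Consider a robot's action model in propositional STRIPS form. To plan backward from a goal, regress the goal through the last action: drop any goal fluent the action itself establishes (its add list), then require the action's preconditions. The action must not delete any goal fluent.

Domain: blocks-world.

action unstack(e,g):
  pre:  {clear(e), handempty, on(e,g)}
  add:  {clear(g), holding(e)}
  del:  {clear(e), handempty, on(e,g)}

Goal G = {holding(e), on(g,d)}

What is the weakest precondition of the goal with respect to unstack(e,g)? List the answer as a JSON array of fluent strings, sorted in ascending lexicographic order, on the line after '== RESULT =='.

Regress:
  G ∩ del = {}  (empty — regression defined)
  G \ add = {holding(e), on(g,d)} \ {clear(g), holding(e)} = {on(g,d)}
  ∪ pre   = {on(g,d)} ∪ {clear(e), handempty, on(e,g)}
          = {clear(e), handempty, on(e,g), on(g,d)}

== RESULT ==
["clear(e)", "handempty", "on(e,g)", "on(g,d)"]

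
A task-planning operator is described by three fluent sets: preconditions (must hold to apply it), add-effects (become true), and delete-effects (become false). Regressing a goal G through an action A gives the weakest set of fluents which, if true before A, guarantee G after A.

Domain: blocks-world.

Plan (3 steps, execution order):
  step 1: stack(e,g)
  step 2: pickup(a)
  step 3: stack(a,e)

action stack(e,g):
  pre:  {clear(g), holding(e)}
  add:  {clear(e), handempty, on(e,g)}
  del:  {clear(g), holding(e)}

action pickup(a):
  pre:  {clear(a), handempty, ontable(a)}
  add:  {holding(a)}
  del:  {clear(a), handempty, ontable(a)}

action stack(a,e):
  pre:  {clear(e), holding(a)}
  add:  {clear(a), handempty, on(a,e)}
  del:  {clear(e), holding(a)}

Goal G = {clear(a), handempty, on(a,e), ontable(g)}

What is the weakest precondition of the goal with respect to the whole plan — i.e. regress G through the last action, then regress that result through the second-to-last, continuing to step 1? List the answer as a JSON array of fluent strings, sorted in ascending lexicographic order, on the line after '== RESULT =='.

Regress step by step:
  through step 3 (stack(a,e)): drop {clear(a), handempty, on(a,e)}, keep {ontable(g)}, require {clear(e), holding(a)}
    → {clear(e), holding(a), ontable(g)}
  through step 2 (pickup(a)): drop {holding(a)}, keep {clear(e), ontable(g)}, require {clear(a), handempty, ontable(a)}
    → {clear(a), clear(e), handempty, ontable(a), ontable(g)}
  through step 1 (stack(e,g)): drop {clear(e), handempty}, keep {clear(a), ontable(a), ontable(g)}, require {clear(g), holding(e)}
    → {clear(a), clear(g), holding(e), ontable(a), ontable(g)}

== RESULT ==
["clear(a)", "clear(g)", "holding(e)", "ontable(a)", "ontable(g)"]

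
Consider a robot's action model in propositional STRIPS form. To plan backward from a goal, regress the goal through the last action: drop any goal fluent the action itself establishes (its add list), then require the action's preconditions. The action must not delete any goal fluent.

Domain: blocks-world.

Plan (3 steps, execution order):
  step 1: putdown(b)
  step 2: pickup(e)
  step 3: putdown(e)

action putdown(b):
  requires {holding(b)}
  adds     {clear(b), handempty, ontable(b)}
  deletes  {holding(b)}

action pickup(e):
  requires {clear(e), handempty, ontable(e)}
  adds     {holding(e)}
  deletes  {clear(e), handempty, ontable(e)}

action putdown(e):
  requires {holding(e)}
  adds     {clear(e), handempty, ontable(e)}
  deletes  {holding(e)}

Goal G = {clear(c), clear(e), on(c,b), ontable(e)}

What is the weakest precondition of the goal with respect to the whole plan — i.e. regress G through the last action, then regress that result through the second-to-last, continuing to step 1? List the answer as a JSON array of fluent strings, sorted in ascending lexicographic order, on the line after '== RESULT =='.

Regress step by step:
  through step 3 (putdown(e)): drop {clear(e), ontable(e)}, keep {clear(c), on(c,b)}, require {holding(e)}
    → {clear(c), holding(e), on(c,b)}
  through step 2 (pickup(e)): drop {holding(e)}, keep {clear(c), on(c,b)}, require {clear(e), handempty, ontable(e)}
    → {clear(c), clear(e), handempty, on(c,b), ontable(e)}
  through step 1 (putdown(b)): drop {handempty}, keep {clear(c), clear(e), on(c,b), ontable(e)}, require {holding(b)}
    → {clear(c), clear(e), holding(b), on(c,b), ontable(e)}

== RESULT ==
["clear(c)", "clear(e)", "holding(b)", "on(c,b)", "ontable(e)"]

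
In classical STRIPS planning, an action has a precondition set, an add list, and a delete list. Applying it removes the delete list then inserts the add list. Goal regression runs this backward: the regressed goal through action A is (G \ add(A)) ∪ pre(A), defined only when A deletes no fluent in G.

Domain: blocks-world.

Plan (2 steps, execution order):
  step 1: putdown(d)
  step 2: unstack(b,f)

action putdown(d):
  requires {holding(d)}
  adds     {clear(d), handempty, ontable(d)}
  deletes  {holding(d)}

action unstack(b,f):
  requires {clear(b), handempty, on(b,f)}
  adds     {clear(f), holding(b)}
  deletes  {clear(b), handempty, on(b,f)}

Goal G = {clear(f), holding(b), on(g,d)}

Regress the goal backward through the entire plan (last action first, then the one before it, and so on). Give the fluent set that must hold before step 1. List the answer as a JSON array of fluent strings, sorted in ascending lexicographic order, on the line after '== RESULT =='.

Work backward from the goal:
  through step 2 (unstack(b,f)): drop {clear(f), holding(b)}, keep {on(g,d)}, require {clear(b), handempty, on(b,f)}
    → {clear(b), handempty, on(b,f), on(g,d)}
  through step 1 (putdown(d)): drop {handempty}, keep {clear(b), on(b,f), on(g,d)}, require {holding(d)}
    → {clear(b), holding(d), on(b,f), on(g,d)}

== RESULT ==
["clear(b)", "holding(d)", "on(b,f)", "on(g,d)"]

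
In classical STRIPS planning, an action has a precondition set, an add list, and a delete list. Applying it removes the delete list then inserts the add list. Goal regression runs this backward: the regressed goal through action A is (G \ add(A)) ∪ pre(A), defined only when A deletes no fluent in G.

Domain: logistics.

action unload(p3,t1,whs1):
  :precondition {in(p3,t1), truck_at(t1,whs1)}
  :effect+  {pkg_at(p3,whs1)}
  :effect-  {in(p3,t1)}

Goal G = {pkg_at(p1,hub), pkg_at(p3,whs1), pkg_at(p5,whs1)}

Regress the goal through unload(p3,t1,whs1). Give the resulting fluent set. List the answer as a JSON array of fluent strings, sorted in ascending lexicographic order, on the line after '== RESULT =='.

Regress:
  G ∩ del = {}  (empty — regression defined)
  G \ add = {pkg_at(p1,hub), pkg_at(p3,whs1), pkg_at(p5,whs1)} \ {pkg_at(p3,whs1)} = {pkg_at(p1,hub), pkg_at(p5,whs1)}
  ∪ pre   = {pkg_at(p1,hub), pkg_at(p5,whs1)} ∪ {in(p3,t1), truck_at(t1,whs1)}
          = {in(p3,t1), pkg_at(p1,hub), pkg_at(p5,whs1), truck_at(t1,whs1)}

== RESULT ==
["in(p3,t1)", "pkg_at(p1,hub)", "pkg_at(p5,whs1)", "truck_at(t1,whs1)"]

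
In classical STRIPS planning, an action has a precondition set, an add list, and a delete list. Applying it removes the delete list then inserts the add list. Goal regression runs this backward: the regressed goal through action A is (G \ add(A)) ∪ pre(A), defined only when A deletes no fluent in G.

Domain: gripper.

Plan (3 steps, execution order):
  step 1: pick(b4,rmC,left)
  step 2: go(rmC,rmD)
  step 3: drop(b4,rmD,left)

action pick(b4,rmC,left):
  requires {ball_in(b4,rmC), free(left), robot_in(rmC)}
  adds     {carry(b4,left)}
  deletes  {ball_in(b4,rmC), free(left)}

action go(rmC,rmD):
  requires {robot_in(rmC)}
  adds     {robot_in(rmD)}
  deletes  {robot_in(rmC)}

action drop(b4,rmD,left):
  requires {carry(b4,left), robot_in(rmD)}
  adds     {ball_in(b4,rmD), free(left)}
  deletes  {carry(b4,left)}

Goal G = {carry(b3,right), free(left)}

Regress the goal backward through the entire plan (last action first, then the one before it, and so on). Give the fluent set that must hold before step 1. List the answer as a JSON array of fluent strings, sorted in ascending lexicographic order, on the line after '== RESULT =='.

Regress step by step:
  through step 3 (drop(b4,rmD,left)): drop {free(left)}, keep {carry(b3,right)}, require {carry(b4,left), robot_in(rmD)}
    → {carry(b3,right), carry(b4,left), robot_in(rmD)}
  through step 2 (go(rmC,rmD)): drop {robot_in(rmD)}, keep {carry(b3,right), carry(b4,left)}, require {robot_in(rmC)}
    → {carry(b3,right), carry(b4,left), robot_in(rmC)}
  through step 1 (pick(b4,rmC,left)): drop {carry(b4,left)}, keep {carry(b3,right), robot_in(rmC)}, require {ball_in(b4,rmC), free(left), robot_in(rmC)}
    → {ball_in(b4,rmC), carry(b3,right), free(left), robot_in(rmC)}

== RESULT ==
["ball_in(b4,rmC)", "carry(b3,right)", "free(left)", "robot_in(rmC)"]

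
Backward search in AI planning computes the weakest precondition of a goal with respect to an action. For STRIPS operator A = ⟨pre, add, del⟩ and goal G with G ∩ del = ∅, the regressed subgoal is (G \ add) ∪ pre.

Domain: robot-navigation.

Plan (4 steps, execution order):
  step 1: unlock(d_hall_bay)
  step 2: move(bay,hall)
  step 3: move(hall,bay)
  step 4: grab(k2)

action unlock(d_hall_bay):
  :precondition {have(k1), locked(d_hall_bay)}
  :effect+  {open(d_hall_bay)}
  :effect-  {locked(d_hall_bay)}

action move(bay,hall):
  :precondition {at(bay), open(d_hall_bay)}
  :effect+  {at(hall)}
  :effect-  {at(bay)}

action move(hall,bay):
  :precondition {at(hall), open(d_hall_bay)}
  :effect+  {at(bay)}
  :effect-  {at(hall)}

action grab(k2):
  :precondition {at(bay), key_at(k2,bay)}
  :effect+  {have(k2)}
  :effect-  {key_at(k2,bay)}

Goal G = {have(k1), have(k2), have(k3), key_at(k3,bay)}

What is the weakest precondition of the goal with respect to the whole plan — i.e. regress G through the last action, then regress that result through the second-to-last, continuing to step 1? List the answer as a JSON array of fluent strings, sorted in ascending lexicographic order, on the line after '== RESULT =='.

Work backward from the goal:
  through step 4 (grab(k2)): drop {have(k2)}, keep {have(k1), have(k3), key_at(k3,bay)}, require {at(bay), key_at(k2,bay)}
    → {at(bay), have(k1), have(k3), key_at(k2,bay), key_at(k3,bay)}
  through step 3 (move(hall,bay)): drop {at(bay)}, keep {have(k1), have(k3), key_at(k2,bay), key_at(k3,bay)}, require {at(hall), open(d_hall_bay)}
    → {at(hall), have(k1), have(k3), key_at(k2,bay), key_at(k3,bay), open(d_hall_bay)}
  through step 2 (move(bay,hall)): drop {at(hall)}, keep {have(k1), have(k3), key_at(k2,bay), key_at(k3,bay), open(d_hall_bay)}, require {at(bay), open(d_hall_bay)}
    → {at(bay), have(k1), have(k3), key_at(k2,bay), key_at(k3,bay), open(d_hall_bay)}
  through step 1 (unlock(d_hall_bay)): drop {open(d_hall_bay)}, keep {at(bay), have(k1), have(k3), key_at(k2,bay), key_at(k3,bay)}, require {have(k1), locked(d_hall_bay)}
    → {at(bay), have(k1), have(k3), key_at(k2,bay), key_at(k3,bay), locked(d_hall_bay)}

== RESULT ==
["at(bay)", "have(k1)", "have(k3)", "key_at(k2,bay)", "key_at(k3,bay)", "locked(d_hall_bay)"]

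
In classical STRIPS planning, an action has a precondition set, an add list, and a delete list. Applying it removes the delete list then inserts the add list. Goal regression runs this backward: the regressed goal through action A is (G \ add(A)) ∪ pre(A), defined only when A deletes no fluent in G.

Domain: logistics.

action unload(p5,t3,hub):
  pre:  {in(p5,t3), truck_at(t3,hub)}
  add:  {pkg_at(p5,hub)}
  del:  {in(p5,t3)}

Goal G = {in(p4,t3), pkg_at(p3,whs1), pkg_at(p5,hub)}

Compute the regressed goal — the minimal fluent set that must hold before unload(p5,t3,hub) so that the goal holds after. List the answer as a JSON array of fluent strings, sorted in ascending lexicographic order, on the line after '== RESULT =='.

Regress:
  G ∩ del = {}  (empty — regression defined)
  G \ add = {in(p4,t3), pkg_at(p3,whs1), pkg_at(p5,hub)} \ {pkg_at(p5,hub)} = {in(p4,t3), pkg_at(p3,whs1)}
  ∪ pre   = {in(p4,t3), pkg_at(p3,whs1)} ∪ {in(p5,t3), truck_at(t3,hub)}
          = {in(p4,t3), in(p5,t3), pkg_at(p3,whs1), truck_at(t3,hub)}

== RESULT ==
["in(p4,t3)", "in(p5,t3)", "pkg_at(p3,whs1)", "truck_at(t3,hub)"]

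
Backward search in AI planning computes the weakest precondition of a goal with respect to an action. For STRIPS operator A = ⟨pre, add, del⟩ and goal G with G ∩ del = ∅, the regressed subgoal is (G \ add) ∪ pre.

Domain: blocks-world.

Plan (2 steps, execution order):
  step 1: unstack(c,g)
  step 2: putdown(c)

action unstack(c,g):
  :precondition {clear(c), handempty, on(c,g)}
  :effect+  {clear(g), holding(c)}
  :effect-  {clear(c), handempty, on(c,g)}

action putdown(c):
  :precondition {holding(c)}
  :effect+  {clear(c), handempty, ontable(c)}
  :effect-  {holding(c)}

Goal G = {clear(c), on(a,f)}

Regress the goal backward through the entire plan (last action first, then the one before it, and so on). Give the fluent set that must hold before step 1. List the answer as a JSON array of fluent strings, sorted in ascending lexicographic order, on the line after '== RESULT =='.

Work backward from the goal:
  through step 2 (putdown(c)): drop {clear(c)}, keep {on(a,f)}, require {holding(c)}
    → {holding(c), on(a,f)}
  through step 1 (unstack(c,g)): drop {holding(c)}, keep {on(a,f)}, require {clear(c), handempty, on(c,g)}
    → {clear(c), handempty, on(a,f), on(c,g)}

== RESULT ==
["clear(c)", "handempty", "on(a,f)", "on(c,g)"]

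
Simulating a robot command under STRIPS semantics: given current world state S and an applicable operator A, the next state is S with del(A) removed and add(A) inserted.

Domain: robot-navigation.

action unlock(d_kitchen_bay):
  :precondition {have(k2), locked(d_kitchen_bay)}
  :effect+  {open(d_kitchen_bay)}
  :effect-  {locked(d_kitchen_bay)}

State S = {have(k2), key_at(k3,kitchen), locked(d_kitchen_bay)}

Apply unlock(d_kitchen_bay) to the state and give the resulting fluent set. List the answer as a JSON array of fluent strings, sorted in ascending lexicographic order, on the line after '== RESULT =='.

Compute (S \ del) ∪ add:
  pre ⊆ S: {have(k2), locked(d_kitchen_bay)} ⊆ S  — applicable
  S \ del = {have(k2), key_at(k3,kitchen)}
  ∪ add   = {have(k2), key_at(k3,kitchen), open(d_kitchen_bay)}

== RESULT ==
["have(k2)", "key_at(k3,kitchen)", "open(d_kitchen_bay)"]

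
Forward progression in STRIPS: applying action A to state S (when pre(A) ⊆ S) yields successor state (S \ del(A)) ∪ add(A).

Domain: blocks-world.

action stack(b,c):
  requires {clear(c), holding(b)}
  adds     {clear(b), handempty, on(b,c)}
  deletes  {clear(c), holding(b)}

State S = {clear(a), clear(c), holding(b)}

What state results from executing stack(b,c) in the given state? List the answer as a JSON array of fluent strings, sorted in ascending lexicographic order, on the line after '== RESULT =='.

Progress:
  pre ⊆ S: {clear(c), holding(b)} ⊆ S  — applicable
  S \ del = {clear(a)}
  ∪ add   = {clear(a), clear(b), handempty, on(b,c)}

== RESULT ==
["clear(a)", "clear(b)", "handempty", "on(b,c)"]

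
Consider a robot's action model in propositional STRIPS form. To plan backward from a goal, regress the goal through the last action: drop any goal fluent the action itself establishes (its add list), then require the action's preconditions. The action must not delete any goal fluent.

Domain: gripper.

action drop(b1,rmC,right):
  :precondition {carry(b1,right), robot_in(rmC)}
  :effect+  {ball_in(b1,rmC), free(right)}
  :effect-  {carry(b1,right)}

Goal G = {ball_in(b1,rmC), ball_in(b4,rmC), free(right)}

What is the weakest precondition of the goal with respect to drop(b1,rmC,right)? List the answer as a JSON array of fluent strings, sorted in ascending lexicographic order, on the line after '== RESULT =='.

Compute (G \ add) ∪ pre:
  G ∩ del = {}  (empty — regression defined)
  G \ add = {ball_in(b1,rmC), ball_in(b4,rmC), free(right)} \ {ball_in(b1,rmC), free(right)} = {ball_in(b4,rmC)}
  ∪ pre   = {ball_in(b4,rmC)} ∪ {carry(b1,right), robot_in(rmC)}
          = {ball_in(b4,rmC), carry(b1,right), robot_in(rmC)}

== RESULT ==
["ball_in(b4,rmC)", "carry(b1,right)", "robot_in(rmC)"]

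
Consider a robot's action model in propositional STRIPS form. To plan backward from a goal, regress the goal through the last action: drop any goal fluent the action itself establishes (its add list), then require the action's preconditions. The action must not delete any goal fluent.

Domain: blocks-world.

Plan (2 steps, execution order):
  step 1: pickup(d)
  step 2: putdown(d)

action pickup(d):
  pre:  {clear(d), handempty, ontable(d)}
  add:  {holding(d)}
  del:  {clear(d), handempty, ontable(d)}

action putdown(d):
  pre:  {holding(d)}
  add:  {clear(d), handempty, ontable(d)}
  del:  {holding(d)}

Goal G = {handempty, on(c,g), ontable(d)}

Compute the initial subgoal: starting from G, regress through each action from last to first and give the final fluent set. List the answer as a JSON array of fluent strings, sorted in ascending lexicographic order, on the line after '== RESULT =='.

Regress step by step:
  through step 2 (putdown(d)): drop {handempty, ontable(d)}, keep {on(c,g)}, require {holding(d)}
    → {holding(d), on(c,g)}
  through step 1 (pickup(d)): drop {holding(d)}, keep {on(c,g)}, require {clear(d), handempty, ontable(d)}
    → {clear(d), handempty, on(c,g), ontable(d)}

== RESULT ==
["clear(d)", "handempty", "on(c,g)", "ontable(d)"]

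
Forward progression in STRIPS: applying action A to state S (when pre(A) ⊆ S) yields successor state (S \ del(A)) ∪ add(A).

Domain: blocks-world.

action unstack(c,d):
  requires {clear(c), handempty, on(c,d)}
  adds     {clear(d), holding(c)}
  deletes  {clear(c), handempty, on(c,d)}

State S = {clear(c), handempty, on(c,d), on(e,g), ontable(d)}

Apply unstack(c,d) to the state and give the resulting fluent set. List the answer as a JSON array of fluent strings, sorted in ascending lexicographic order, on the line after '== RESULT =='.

Compute (S \ del) ∪ add:
  pre ⊆ S: {clear(c), handempty, on(c,d)} ⊆ S  — applicable
  S \ del = {on(e,g), ontable(d)}
  ∪ add   = {clear(d), holding(c), on(e,g), ontable(d)}

== RESULT ==
["clear(d)", "holding(c)", "on(e,g)", "ontable(d)"]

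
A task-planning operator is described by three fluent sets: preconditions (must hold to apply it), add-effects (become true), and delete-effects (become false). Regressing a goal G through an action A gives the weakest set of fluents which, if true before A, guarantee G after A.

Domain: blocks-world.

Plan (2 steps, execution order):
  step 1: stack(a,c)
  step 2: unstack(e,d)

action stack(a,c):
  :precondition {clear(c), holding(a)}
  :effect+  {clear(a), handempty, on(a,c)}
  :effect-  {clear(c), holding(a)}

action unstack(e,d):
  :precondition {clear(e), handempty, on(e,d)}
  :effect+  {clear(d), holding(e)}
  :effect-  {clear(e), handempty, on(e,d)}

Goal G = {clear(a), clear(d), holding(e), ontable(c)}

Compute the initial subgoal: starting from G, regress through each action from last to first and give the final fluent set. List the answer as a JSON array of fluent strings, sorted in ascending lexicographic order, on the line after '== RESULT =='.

Work backward from the goal:
  through step 2 (unstack(e,d)): drop {clear(d), holding(e)}, keep {clear(a), ontable(c)}, require {clear(e), handempty, on(e,d)}
    → {clear(a), clear(e), handempty, on(e,d), ontable(c)}
  through step 1 (stack(a,c)): drop {clear(a), handempty}, keep {clear(e), on(e,d), ontable(c)}, require {clear(c), holding(a)}
    → {clear(c), clear(e), holding(a), on(e,d), ontable(c)}

== RESULT ==
["clear(c)", "clear(e)", "holding(a)", "on(e,d)", "ontable(c)"]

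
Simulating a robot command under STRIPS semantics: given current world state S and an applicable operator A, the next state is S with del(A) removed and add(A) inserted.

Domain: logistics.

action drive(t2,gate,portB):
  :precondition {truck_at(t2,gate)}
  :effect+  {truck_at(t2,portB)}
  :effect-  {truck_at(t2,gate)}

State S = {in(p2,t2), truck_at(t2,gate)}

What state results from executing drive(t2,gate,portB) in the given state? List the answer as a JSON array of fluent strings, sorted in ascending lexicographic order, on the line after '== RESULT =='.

Compute (S \ del) ∪ add:
  pre ⊆ S: {truck_at(t2,gate)} ⊆ S  — applicable
  S \ del = {in(p2,t2)}
  ∪ add   = {in(p2,t2), truck_at(t2,portB)}

== RESULT ==
["in(p2,t2)", "truck_at(t2,portB)"]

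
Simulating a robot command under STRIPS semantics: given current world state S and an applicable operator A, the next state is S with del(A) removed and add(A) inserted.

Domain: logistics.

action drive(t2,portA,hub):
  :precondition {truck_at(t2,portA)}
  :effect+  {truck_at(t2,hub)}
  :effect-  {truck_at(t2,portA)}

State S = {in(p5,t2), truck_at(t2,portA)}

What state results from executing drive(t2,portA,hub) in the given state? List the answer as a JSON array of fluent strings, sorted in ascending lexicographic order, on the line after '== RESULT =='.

Compute (S \ del) ∪ add:
  pre ⊆ S: {truck_at(t2,portA)} ⊆ S  — applicable
  S \ del = {in(p5,t2)}
  ∪ add   = {in(p5,t2), truck_at(t2,hub)}

== RESULT ==
["in(p5,t2)", "truck_at(t2,hub)"]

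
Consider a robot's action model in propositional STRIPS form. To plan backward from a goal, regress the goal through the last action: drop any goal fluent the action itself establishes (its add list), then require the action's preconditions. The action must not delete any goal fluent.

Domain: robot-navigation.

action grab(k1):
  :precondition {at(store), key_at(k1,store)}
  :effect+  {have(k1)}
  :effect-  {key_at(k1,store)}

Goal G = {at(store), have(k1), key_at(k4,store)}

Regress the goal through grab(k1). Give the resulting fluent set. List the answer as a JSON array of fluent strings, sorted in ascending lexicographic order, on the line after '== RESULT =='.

Regress:
  G ∩ del = {}  (empty — regression defined)
  G \ add = {at(store), have(k1), key_at(k4,store)} \ {have(k1)} = {at(store), key_at(k4,store)}
  ∪ pre   = {at(store), key_at(k4,store)} ∪ {at(store), key_at(k1,store)}
          = {at(store), key_at(k1,store), key_at(k4,store)}

== RESULT ==
["at(store)", "key_at(k1,store)", "key_at(k4,store)"]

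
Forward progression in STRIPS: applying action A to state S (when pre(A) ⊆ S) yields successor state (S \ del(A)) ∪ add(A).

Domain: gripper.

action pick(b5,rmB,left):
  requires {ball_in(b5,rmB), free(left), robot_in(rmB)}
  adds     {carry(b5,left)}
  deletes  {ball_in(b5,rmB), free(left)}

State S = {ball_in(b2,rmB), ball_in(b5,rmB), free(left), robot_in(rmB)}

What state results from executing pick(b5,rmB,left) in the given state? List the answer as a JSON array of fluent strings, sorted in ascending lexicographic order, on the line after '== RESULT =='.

Progress:
  pre ⊆ S: {ball_in(b5,rmB), free(left), robot_in(rmB)} ⊆ S  — applicable
  S \ del = {ball_in(b2,rmB), robot_in(rmB)}
  ∪ add   = {ball_in(b2,rmB), carry(b5,left), robot_in(rmB)}

== RESULT ==
["ball_in(b2,rmB)", "carry(b5,left)", "robot_in(rmB)"]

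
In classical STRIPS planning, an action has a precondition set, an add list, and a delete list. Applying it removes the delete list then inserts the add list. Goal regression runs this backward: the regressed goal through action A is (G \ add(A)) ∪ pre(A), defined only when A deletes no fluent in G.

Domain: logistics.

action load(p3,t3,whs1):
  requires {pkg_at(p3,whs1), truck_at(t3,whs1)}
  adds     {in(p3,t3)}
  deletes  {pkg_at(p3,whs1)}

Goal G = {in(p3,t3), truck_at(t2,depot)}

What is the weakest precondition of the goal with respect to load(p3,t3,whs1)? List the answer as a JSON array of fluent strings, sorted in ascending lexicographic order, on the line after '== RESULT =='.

Regress:
  G ∩ del = {}  (empty — regression defined)
  G \ add = {in(p3,t3), truck_at(t2,depot)} \ {in(p3,t3)} = {truck_at(t2,depot)}
  ∪ pre   = {truck_at(t2,depot)} ∪ {pkg_at(p3,whs1), truck_at(t3,whs1)}
          = {pkg_at(p3,whs1), truck_at(t2,depot), truck_at(t3,whs1)}

== RESULT ==
["pkg_at(p3,whs1)", "truck_at(t2,depot)", "truck_at(t3,whs1)"]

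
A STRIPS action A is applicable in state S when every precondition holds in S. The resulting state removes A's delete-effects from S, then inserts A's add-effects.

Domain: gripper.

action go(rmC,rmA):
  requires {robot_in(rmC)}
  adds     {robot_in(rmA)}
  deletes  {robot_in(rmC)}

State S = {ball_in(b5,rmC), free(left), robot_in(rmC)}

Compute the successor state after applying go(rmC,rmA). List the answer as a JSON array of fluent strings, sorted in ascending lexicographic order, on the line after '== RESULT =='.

Progress:
  pre ⊆ S: {robot_in(rmC)} ⊆ S  — applicable
  S \ del = {ball_in(b5,rmC), free(left)}
  ∪ add   = {ball_in(b5,rmC), free(left), robot_in(rmA)}

== RESULT ==
["ball_in(b5,rmC)", "free(left)", "robot_in(rmA)"]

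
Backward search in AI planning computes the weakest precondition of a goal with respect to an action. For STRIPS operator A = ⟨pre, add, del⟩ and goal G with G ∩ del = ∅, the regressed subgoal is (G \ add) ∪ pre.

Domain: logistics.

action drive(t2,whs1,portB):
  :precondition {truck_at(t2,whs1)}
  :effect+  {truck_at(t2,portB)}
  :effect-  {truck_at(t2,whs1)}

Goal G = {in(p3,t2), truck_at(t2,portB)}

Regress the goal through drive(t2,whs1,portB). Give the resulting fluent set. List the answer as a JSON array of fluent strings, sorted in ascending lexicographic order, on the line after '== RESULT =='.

Compute (G \ add) ∪ pre:
  G ∩ del = {}  (empty — regression defined)
  G \ add = {in(p3,t2), truck_at(t2,portB)} \ {truck_at(t2,portB)} = {in(p3,t2)}
  ∪ pre   = {in(p3,t2)} ∪ {truck_at(t2,whs1)}
          = {in(p3,t2), truck_at(t2,whs1)}

== RESULT ==
["in(p3,t2)", "truck_at(t2,whs1)"]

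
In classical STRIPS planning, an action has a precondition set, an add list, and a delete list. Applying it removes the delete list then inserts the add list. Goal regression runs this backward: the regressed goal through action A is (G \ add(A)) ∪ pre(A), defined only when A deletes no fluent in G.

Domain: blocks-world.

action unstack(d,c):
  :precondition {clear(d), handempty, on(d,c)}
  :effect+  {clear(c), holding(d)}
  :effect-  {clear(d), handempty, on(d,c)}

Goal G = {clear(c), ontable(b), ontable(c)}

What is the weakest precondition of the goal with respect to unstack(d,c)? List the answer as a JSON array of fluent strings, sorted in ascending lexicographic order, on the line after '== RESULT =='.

Regress:
  G ∩ del = {}  (empty — regression defined)
  G \ add = {clear(c), ontable(b), ontable(c)} \ {clear(c), holding(d)} = {ontable(b), ontable(c)}
  ∪ pre   = {ontable(b), ontable(c)} ∪ {clear(d), handempty, on(d,c)}
          = {clear(d), handempty, on(d,c), ontable(b), ontable(c)}

== RESULT ==
["clear(d)", "handempty", "on(d,c)", "ontable(b)", "ontable(c)"]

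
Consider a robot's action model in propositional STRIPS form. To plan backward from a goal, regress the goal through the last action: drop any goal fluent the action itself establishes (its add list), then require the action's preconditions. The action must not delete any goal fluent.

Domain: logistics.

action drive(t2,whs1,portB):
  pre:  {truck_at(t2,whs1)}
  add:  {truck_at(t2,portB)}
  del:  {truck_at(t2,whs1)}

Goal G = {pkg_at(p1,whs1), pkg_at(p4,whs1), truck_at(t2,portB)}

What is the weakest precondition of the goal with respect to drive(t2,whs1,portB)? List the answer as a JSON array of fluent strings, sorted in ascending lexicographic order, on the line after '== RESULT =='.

Regress:
  G ∩ del = {}  (empty — regression defined)
  G \ add = {pkg_at(p1,whs1), pkg_at(p4,whs1), truck_at(t2,portB)} \ {truck_at(t2,portB)} = {pkg_at(p1,whs1), pkg_at(p4,whs1)}
  ∪ pre   = {pkg_at(p1,whs1), pkg_at(p4,whs1)} ∪ {truck_at(t2,whs1)}
          = {pkg_at(p1,whs1), pkg_at(p4,whs1), truck_at(t2,whs1)}

== RESULT ==
["pkg_at(p1,whs1)", "pkg_at(p4,whs1)", "truck_at(t2,whs1)"]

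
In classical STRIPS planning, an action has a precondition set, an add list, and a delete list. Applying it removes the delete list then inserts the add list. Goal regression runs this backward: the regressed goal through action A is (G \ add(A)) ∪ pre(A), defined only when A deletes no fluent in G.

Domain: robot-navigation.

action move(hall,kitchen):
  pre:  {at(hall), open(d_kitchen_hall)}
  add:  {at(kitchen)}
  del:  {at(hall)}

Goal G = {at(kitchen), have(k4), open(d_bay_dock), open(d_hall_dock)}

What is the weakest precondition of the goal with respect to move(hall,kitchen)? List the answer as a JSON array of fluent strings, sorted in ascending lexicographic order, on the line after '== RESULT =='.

Compute (G \ add) ∪ pre:
  G ∩ del = {}  (empty — regression defined)
  G \ add = {at(kitchen), have(k4), open(d_bay_dock), open(d_hall_dock)} \ {at(kitchen)} = {have(k4), open(d_bay_dock), open(d_hall_dock)}
  ∪ pre   = {have(k4), open(d_bay_dock), open(d_hall_dock)} ∪ {at(hall), open(d_kitchen_hall)}
          = {at(hall), have(k4), open(d_bay_dock), open(d_hall_dock), open(d_kitchen_hall)}

== RESULT ==
["at(hall)", "have(k4)", "open(d_bay_dock)", "open(d_hall_dock)", "open(d_kitchen_hall)"]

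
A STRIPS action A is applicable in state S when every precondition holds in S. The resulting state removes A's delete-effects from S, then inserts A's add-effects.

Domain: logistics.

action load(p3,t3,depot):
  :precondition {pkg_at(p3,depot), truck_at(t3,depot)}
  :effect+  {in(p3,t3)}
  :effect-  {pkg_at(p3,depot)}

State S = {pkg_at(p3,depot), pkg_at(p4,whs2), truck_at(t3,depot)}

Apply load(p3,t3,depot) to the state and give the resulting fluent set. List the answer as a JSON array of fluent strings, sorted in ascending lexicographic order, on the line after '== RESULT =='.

Compute (S \ del) ∪ add:
  pre ⊆ S: {pkg_at(p3,depot), truck_at(t3,depot)} ⊆ S  — applicable
  S \ del = {pkg_at(p4,whs2), truck_at(t3,depot)}
  ∪ add   = {in(p3,t3), pkg_at(p4,whs2), truck_at(t3,depot)}

== RESULT ==
["in(p3,t3)", "pkg_at(p4,whs2)", "truck_at(t3,depot)"]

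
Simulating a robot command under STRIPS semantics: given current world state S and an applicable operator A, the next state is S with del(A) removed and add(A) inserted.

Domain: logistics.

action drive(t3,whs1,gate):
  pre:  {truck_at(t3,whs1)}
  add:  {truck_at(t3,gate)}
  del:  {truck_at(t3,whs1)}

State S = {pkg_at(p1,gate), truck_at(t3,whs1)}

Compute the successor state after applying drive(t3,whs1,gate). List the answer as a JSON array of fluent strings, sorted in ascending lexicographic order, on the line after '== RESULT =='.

Compute (S \ del) ∪ add:
  pre ⊆ S: {truck_at(t3,whs1)} ⊆ S  — applicable
  S \ del = {pkg_at(p1,gate)}
  ∪ add   = {pkg_at(p1,gate), truck_at(t3,gate)}

== RESULT ==
["pkg_at(p1,gate)", "truck_at(t3,gate)"]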